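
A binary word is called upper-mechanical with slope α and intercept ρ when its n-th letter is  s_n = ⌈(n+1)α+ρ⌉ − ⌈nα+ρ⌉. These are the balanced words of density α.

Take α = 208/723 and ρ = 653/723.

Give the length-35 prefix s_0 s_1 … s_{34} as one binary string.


n=0: ⌈(1·208+653)/723⌉ − ⌈(0·208+653)/723⌉ = ⌈861/723⌉ − ⌈653/723⌉ = 2 − 1 = 1
n=1: ⌈(2·208+653)/723⌉ − ⌈(1·208+653)/723⌉ = ⌈1069/723⌉ − ⌈861/723⌉ = 2 − 2 = 0
n=2: ⌈(3·208+653)/723⌉ − ⌈(2·208+653)/723⌉ = ⌈1277/723⌉ − ⌈1069/723⌉ = 2 − 2 = 0
n=3: ⌈(4·208+653)/723⌉ − ⌈(3·208+653)/723⌉ = ⌈1485/723⌉ − ⌈1277/723⌉ = 3 − 2 = 1
n=4: ⌈(5·208+653)/723⌉ − ⌈(4·208+653)/723⌉ = ⌈1693/723⌉ − ⌈1485/723⌉ = 3 − 3 = 0
n=5: ⌈(6·208+653)/723⌉ − ⌈(5·208+653)/723⌉ = ⌈1901/723⌉ − ⌈1693/723⌉ = 3 − 3 = 0
n=6: ⌈(7·208+653)/723⌉ − ⌈(6·208+653)/723⌉ = ⌈2109/723⌉ − ⌈1901/723⌉ = 3 − 3 = 0
n=7: ⌈(8·208+653)/723⌉ − ⌈(7·208+653)/723⌉ = ⌈2317/723⌉ − ⌈2109/723⌉ = 4 − 3 = 1
n=8: ⌈(9·208+653)/723⌉ − ⌈(8·208+653)/723⌉ = ⌈2525/723⌉ − ⌈2317/723⌉ = 4 − 4 = 0
n=9: ⌈(10·208+653)/723⌉ − ⌈(9·208+653)/723⌉ = ⌈2733/723⌉ − ⌈2525/723⌉ = 4 − 4 = 0
n=10: ⌈(11·208+653)/723⌉ − ⌈(10·208+653)/723⌉ = ⌈2941/723⌉ − ⌈2733/723⌉ = 5 − 4 = 1
n=11: ⌈(12·208+653)/723⌉ − ⌈(11·208+653)/723⌉ = ⌈3149/723⌉ − ⌈2941/723⌉ = 5 − 5 = 0
n=12: ⌈(13·208+653)/723⌉ − ⌈(12·208+653)/723⌉ = ⌈3357/723⌉ − ⌈3149/723⌉ = 5 − 5 = 0
n=13: ⌈(14·208+653)/723⌉ − ⌈(13·208+653)/723⌉ = ⌈3565/723⌉ − ⌈3357/723⌉ = 5 − 5 = 0
n=14: ⌈(15·208+653)/723⌉ − ⌈(14·208+653)/723⌉ = ⌈3773/723⌉ − ⌈3565/723⌉ = 6 − 5 = 1
n=15: ⌈(16·208+653)/723⌉ − ⌈(15·208+653)/723⌉ = ⌈3981/723⌉ − ⌈3773/723⌉ = 6 − 6 = 0
n=16: ⌈(17·208+653)/723⌉ − ⌈(16·208+653)/723⌉ = ⌈4189/723⌉ − ⌈3981/723⌉ = 6 − 6 = 0
n=17: ⌈(18·208+653)/723⌉ − ⌈(17·208+653)/723⌉ = ⌈4397/723⌉ − ⌈4189/723⌉ = 7 − 6 = 1
n=18: ⌈(19·208+653)/723⌉ − ⌈(18·208+653)/723⌉ = ⌈4605/723⌉ − ⌈4397/723⌉ = 7 − 7 = 0
n=19: ⌈(20·208+653)/723⌉ − ⌈(19·208+653)/723⌉ = ⌈4813/723⌉ − ⌈4605/723⌉ = 7 − 7 = 0
n=20: ⌈(21·208+653)/723⌉ − ⌈(20·208+653)/723⌉ = ⌈5021/723⌉ − ⌈4813/723⌉ = 7 − 7 = 0
n=21: ⌈(22·208+653)/723⌉ − ⌈(21·208+653)/723⌉ = ⌈5229/723⌉ − ⌈5021/723⌉ = 8 − 7 = 1
n=22: ⌈(23·208+653)/723⌉ − ⌈(22·208+653)/723⌉ = ⌈5437/723⌉ − ⌈5229/723⌉ = 8 − 8 = 0
n=23: ⌈(24·208+653)/723⌉ − ⌈(23·208+653)/723⌉ = ⌈5645/723⌉ − ⌈5437/723⌉ = 8 − 8 = 0
n=24: ⌈(25·208+653)/723⌉ − ⌈(24·208+653)/723⌉ = ⌈5853/723⌉ − ⌈5645/723⌉ = 9 − 8 = 1
n=25: ⌈(26·208+653)/723⌉ − ⌈(25·208+653)/723⌉ = ⌈6061/723⌉ − ⌈5853/723⌉ = 9 − 9 = 0
n=26: ⌈(27·208+653)/723⌉ − ⌈(26·208+653)/723⌉ = ⌈6269/723⌉ − ⌈6061/723⌉ = 9 − 9 = 0
n=27: ⌈(28·208+653)/723⌉ − ⌈(27·208+653)/723⌉ = ⌈6477/723⌉ − ⌈6269/723⌉ = 9 − 9 = 0
n=28: ⌈(29·208+653)/723⌉ − ⌈(28·208+653)/723⌉ = ⌈6685/723⌉ − ⌈6477/723⌉ = 10 − 9 = 1
n=29: ⌈(30·208+653)/723⌉ − ⌈(29·208+653)/723⌉ = ⌈6893/723⌉ − ⌈6685/723⌉ = 10 − 10 = 0
n=30: ⌈(31·208+653)/723⌉ − ⌈(30·208+653)/723⌉ = ⌈7101/723⌉ − ⌈6893/723⌉ = 10 − 10 = 0
n=31: ⌈(32·208+653)/723⌉ − ⌈(31·208+653)/723⌉ = ⌈7309/723⌉ − ⌈7101/723⌉ = 11 − 10 = 1
n=32: ⌈(33·208+653)/723⌉ − ⌈(32·208+653)/723⌉ = ⌈7517/723⌉ − ⌈7309/723⌉ = 11 − 11 = 0
n=33: ⌈(34·208+653)/723⌉ − ⌈(33·208+653)/723⌉ = ⌈7725/723⌉ − ⌈7517/723⌉ = 11 − 11 = 0
n=34: ⌈(35·208+653)/723⌉ − ⌈(34·208+653)/723⌉ = ⌈7933/723⌉ − ⌈7725/723⌉ = 11 − 11 = 0

10010001001000100100010010001001000


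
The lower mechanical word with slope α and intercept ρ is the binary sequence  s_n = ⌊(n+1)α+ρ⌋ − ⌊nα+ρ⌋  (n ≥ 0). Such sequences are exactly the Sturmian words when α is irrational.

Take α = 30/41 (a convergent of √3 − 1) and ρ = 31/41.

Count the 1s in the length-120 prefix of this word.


88

#1s = Σ_{n=0}^{119} s_n = Σ_{n=0}^{119} (⌊(n+1)α+ρ⌋ − ⌊nα+ρ⌋)
the sum telescopes: every ⌊nα+ρ⌋ with 0 < n < 120 appears once with + and once with −, leaving ⌊120α+ρ⌋ − ⌊0·α+ρ⌋
120α + ρ = (120·30 + 31) / 41 = 3631/41
ρ = 31/41
⌊3631/41⌋ = 88,  ⌊31/41⌋ = 0
#1s = 88 − 0 = 88


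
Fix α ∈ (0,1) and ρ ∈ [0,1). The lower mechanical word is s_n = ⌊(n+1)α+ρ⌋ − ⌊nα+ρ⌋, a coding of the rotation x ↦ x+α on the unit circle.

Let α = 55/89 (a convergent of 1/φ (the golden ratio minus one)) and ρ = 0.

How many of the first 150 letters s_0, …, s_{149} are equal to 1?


92

#1s = Σ_{n=0}^{149} s_n = Σ_{n=0}^{149} (⌊(n+1)α+ρ⌋ − ⌊nα+ρ⌋)
the sum telescopes: every ⌊nα+ρ⌋ with 0 < n < 150 appears once with + and once with −, leaving ⌊150α+ρ⌋ − ⌊0·α+ρ⌋
150α + ρ = (150·55) / 89 = 8250/89
ρ = 0/89
⌊8250/89⌋ = 92,  ⌊0/89⌋ = 0
#1s = 92 − 0 = 92


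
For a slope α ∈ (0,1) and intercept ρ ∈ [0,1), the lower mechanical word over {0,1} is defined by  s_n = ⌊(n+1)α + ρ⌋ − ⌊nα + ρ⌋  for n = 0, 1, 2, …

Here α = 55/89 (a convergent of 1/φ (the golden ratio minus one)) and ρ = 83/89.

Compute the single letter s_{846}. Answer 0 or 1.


1

(n+1)α + ρ = (847·55 + 83) / 89 = 46668/89
nα + ρ     = (846·55 + 83) / 89 = 46613/89
⌊46668/89⌋ = 524,  ⌊46613/89⌋ = 523
s_{846} = 524 − 523 = 1


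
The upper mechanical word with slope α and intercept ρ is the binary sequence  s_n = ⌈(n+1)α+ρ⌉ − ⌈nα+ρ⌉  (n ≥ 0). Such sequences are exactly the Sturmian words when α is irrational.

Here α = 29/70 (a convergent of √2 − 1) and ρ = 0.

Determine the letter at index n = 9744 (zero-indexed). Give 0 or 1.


(n+1)α + ρ = (9745·29) / 70 = 282605/70
nα + ρ     = (9744·29) / 70 = 282576/70
⌈282605/70⌉ = 4038,  ⌈282576/70⌉ = 4037
s_{9744} = 4038 − 4037 = 1

1


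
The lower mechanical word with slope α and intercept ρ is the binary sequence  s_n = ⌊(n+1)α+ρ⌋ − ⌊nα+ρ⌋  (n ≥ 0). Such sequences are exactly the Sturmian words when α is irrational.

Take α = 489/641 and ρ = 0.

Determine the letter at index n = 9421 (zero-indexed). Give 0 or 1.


0

(n+1)α + ρ = (9422·489) / 641 = 4607358/641
nα + ρ     = (9421·489) / 641 = 4606869/641
⌊4607358/641⌋ = 7187,  ⌊4606869/641⌋ = 7187
s_{9421} = 7187 − 7187 = 0


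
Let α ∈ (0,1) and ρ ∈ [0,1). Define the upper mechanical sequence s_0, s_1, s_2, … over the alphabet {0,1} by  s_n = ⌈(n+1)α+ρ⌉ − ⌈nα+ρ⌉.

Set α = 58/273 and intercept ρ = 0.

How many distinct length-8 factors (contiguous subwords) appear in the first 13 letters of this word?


t_n = ⌈(n·58)/273⌉ for n = 0 … 13:
  n=0…9: ⌈0/273⌉=0 ⌈58/273⌉=1 ⌈116/273⌉=1 ⌈174/273⌉=1 ⌈232/273⌉=1 ⌈290/273⌉=2 ⌈348/273⌉=2 ⌈406/273⌉=2 ⌈464/273⌉=2 ⌈522/273⌉=2
  n=10…13: ⌈580/273⌉=3 ⌈638/273⌉=3 ⌈696/273⌉=3 ⌈754/273⌉=3
s_n = t_(n+1) − t_n for n = 0 … 12 gives
prefix = 1000100001000
slide a length-8 window over [0..7] … [5..12] (6 windows); first occurrence of each distinct factor:
  [  0..  7] 10001000
  [  1..  8] 00010000
  [  2..  9] 00100001
  [  3.. 10] 01000010
  [  4.. 11] 10000100
  [  5.. 12] 00001000
distinct factors: {00001000, 00010000, 00100001, 01000010, 10000100, 10001000}
count = 6  (Sturmian bound for length 8 is 9)

6


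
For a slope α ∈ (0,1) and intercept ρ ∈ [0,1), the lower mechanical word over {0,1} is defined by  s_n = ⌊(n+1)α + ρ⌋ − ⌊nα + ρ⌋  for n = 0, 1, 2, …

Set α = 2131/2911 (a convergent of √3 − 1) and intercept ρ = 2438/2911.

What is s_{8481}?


1

(n+1)α + ρ = (8482·2131 + 2438) / 2911 = 18077580/2911
nα + ρ     = (8481·2131 + 2438) / 2911 = 18075449/2911
⌊18077580/2911⌋ = 6210,  ⌊18075449/2911⌋ = 6209
s_{8481} = 6210 − 6209 = 1


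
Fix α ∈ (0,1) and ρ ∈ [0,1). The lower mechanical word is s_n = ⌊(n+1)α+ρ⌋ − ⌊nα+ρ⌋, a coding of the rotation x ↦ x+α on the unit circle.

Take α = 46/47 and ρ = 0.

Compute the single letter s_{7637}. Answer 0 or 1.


1

(n+1)α + ρ = (7638·46) / 47 = 351348/47
nα + ρ     = (7637·46) / 47 = 351302/47
⌊351348/47⌋ = 7475,  ⌊351302/47⌋ = 7474
s_{7637} = 7475 − 7474 = 1


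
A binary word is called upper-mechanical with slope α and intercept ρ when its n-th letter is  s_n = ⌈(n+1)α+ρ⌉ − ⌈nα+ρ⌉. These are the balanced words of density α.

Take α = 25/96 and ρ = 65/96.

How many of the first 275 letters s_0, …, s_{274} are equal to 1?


72

#1s = Σ_{n=0}^{274} s_n = Σ_{n=0}^{274} (⌈(n+1)α+ρ⌉ − ⌈nα+ρ⌉)
the sum telescopes: every ⌈nα+ρ⌉ with 0 < n < 275 appears once with + and once with −, leaving ⌈275α+ρ⌉ − ⌈0·α+ρ⌉
275α + ρ = (275·25 + 65) / 96 = 6940/96
ρ = 65/96
⌈6940/96⌉ = 73,  ⌈65/96⌉ = 1
#1s = 73 − 1 = 72


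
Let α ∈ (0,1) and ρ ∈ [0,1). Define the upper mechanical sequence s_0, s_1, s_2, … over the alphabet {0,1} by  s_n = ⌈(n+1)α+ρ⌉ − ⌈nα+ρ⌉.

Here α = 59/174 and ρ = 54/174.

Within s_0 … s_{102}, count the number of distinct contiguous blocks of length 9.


10

t_n = ⌈(n·59+54)/174⌉ for n = 0 … 103:
  n=0…9: ⌈54/174⌉=1 ⌈113/174⌉=1 ⌈172/174⌉=1 ⌈231/174⌉=2 ⌈290/174⌉=2 ⌈349/174⌉=3 ⌈408/174⌉=3 ⌈467/174⌉=3 ⌈526/174⌉=4 ⌈585/174⌉=4
  n=10…19: ⌈644/174⌉=4 ⌈703/174⌉=5 ⌈762/174⌉=5 ⌈821/174⌉=5 ⌈880/174⌉=6 ⌈939/174⌉=6 ⌈998/174⌉=6 ⌈1057/174⌉=7 ⌈1116/174⌉=7 ⌈1175/174⌉=7
  n=20…29: ⌈1234/174⌉=8 ⌈1293/174⌉=8 ⌈1352/174⌉=8 ⌈1411/174⌉=9 ⌈1470/174⌉=9 ⌈1529/174⌉=9 ⌈1588/174⌉=10 ⌈1647/174⌉=10 ⌈1706/174⌉=10 ⌈1765/174⌉=11
  n=30…39: ⌈1824/174⌉=11 ⌈1883/174⌉=11 ⌈1942/174⌉=12 ⌈2001/174⌉=12 ⌈2060/174⌉=12 ⌈2119/174⌉=13 ⌈2178/174⌉=13 ⌈2237/174⌉=13 ⌈2296/174⌉=14 ⌈2355/174⌉=14
  n=40…49: ⌈2414/174⌉=14 ⌈2473/174⌉=15 ⌈2532/174⌉=15 ⌈2591/174⌉=15 ⌈2650/174⌉=16 ⌈2709/174⌉=16 ⌈2768/174⌉=16 ⌈2827/174⌉=17 ⌈2886/174⌉=17 ⌈2945/174⌉=17
  n=50…59: ⌈3004/174⌉=18 ⌈3063/174⌉=18 ⌈3122/174⌉=18 ⌈3181/174⌉=19 ⌈3240/174⌉=19 ⌈3299/174⌉=19 ⌈3358/174⌉=20 ⌈3417/174⌉=20 ⌈3476/174⌉=20 ⌈3535/174⌉=21
  n=60…69: ⌈3594/174⌉=21 ⌈3653/174⌉=21 ⌈3712/174⌉=22 ⌈3771/174⌉=22 ⌈3830/174⌉=23 ⌈3889/174⌉=23 ⌈3948/174⌉=23 ⌈4007/174⌉=24 ⌈4066/174⌉=24 ⌈4125/174⌉=24
  n=70…79: ⌈4184/174⌉=25 ⌈4243/174⌉=25 ⌈4302/174⌉=25 ⌈4361/174⌉=26 ⌈4420/174⌉=26 ⌈4479/174⌉=26 ⌈4538/174⌉=27 ⌈4597/174⌉=27 ⌈4656/174⌉=27 ⌈4715/174⌉=28
  n=80…89: ⌈4774/174⌉=28 ⌈4833/174⌉=28 ⌈4892/174⌉=29 ⌈4951/174⌉=29 ⌈5010/174⌉=29 ⌈5069/174⌉=30 ⌈5128/174⌉=30 ⌈5187/174⌉=30 ⌈5246/174⌉=31 ⌈5305/174⌉=31
  n=90…99: ⌈5364/174⌉=31 ⌈5423/174⌉=32 ⌈5482/174⌉=32 ⌈5541/174⌉=32 ⌈5600/174⌉=33 ⌈5659/174⌉=33 ⌈5718/174⌉=33 ⌈5777/174⌉=34 ⌈5836/174⌉=34 ⌈5895/174⌉=34
  n=100…103: ⌈5954/174⌉=35 ⌈6013/174⌉=35 ⌈6072/174⌉=35 ⌈6131/174⌉=36
s_n = t_(n+1) − t_n for n = 0 … 102 gives
prefix = 0010100100100100100100100100100100100100100100100100100100100101001001001001001001001001001001001001001
slide a length-9 window over [0..8] … [94..102] (95 windows); first occurrence of each distinct factor:
  [  0..  8] 001010010
  [  1..  9] 010100100
  [  2.. 10] 101001001
  [  3.. 11] 010010010
  [  4.. 12] 100100100
  [  5.. 13] 001001001
  [ 55.. 63] 100100101
  [ 56.. 64] 001001010
  [ 57.. 65] 010010100
  [ 58.. 66] 100101001
  (the other 85 windows repeat one of these)
distinct factors: {001001001, 001001010, 001010010, 010010010, 010010100, 010100100, 100100100, 100100101, 100101001, 101001001}
count = 10  (Sturmian bound for length 9 is 10)


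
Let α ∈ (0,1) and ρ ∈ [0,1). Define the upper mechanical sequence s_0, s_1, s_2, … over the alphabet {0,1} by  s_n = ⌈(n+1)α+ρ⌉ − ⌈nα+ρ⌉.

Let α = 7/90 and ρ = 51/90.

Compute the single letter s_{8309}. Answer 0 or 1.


0

(n+1)α + ρ = (8310·7 + 51) / 90 = 58221/90
nα + ρ     = (8309·7 + 51) / 90 = 58214/90
⌈58221/90⌉ = 647,  ⌈58214/90⌉ = 647
s_{8309} = 647 − 647 = 0


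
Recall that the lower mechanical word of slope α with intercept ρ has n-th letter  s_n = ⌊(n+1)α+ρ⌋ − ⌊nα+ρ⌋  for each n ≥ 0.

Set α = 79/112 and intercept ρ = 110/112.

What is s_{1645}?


1

(n+1)α + ρ = (1646·79 + 110) / 112 = 130144/112
nα + ρ     = (1645·79 + 110) / 112 = 130065/112
⌊130144/112⌋ = 1162,  ⌊130065/112⌋ = 1161
s_{1645} = 1162 − 1161 = 1


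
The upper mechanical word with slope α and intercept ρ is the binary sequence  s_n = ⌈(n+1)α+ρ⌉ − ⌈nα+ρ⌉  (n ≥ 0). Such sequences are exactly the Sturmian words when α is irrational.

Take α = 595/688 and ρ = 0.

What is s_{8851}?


1

(n+1)α + ρ = (8852·595) / 688 = 5266940/688
nα + ρ     = (8851·595) / 688 = 5266345/688
⌈5266940/688⌉ = 7656,  ⌈5266345/688⌉ = 7655
s_{8851} = 7656 − 7655 = 1


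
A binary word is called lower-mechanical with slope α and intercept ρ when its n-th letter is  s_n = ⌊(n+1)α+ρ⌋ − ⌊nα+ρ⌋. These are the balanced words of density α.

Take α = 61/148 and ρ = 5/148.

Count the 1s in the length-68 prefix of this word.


#1s = Σ_{n=0}^{67} s_n = Σ_{n=0}^{67} (⌊(n+1)α+ρ⌋ − ⌊nα+ρ⌋)
the sum telescopes: every ⌊nα+ρ⌋ with 0 < n < 68 appears once with + and once with −, leaving ⌊68α+ρ⌋ − ⌊0·α+ρ⌋
68α + ρ = (68·61 + 5) / 148 = 4153/148
ρ = 5/148
⌊4153/148⌋ = 28,  ⌊5/148⌋ = 0
#1s = 28 − 0 = 28

28


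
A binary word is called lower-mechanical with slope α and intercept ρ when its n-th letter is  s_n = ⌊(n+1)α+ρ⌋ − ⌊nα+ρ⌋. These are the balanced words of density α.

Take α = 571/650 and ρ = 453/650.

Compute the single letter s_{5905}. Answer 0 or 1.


(n+1)α + ρ = (5906·571 + 453) / 650 = 3372779/650
nα + ρ     = (5905·571 + 453) / 650 = 3372208/650
⌊3372779/650⌋ = 5188,  ⌊3372208/650⌋ = 5188
s_{5905} = 5188 − 5188 = 0

0


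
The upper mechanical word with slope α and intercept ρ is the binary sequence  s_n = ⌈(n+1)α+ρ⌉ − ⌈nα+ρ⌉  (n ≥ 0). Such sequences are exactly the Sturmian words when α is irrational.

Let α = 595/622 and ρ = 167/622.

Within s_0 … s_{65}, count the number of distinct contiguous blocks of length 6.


7

t_n = ⌈(n·595+167)/622⌉ for n = 0 … 66:
  n=0…9: ⌈167/622⌉=1 ⌈762/622⌉=2 ⌈1357/622⌉=3 ⌈1952/622⌉=4 ⌈2547/622⌉=5 ⌈3142/622⌉=6 ⌈3737/622⌉=7 ⌈4332/622⌉=7 ⌈4927/622⌉=8 ⌈5522/622⌉=9
  n=10…19: ⌈6117/622⌉=10 ⌈6712/622⌉=11 ⌈7307/622⌉=12 ⌈7902/622⌉=13 ⌈8497/622⌉=14 ⌈9092/622⌉=15 ⌈9687/622⌉=16 ⌈10282/622⌉=17 ⌈10877/622⌉=18 ⌈11472/622⌉=19
  n=20…29: ⌈12067/622⌉=20 ⌈12662/622⌉=21 ⌈13257/622⌉=22 ⌈13852/622⌉=23 ⌈14447/622⌉=24 ⌈15042/622⌉=25 ⌈15637/622⌉=26 ⌈16232/622⌉=27 ⌈16827/622⌉=28 ⌈17422/622⌉=29
  n=30…39: ⌈18017/622⌉=29 ⌈18612/622⌉=30 ⌈19207/622⌉=31 ⌈19802/622⌉=32 ⌈20397/622⌉=33 ⌈20992/622⌉=34 ⌈21587/622⌉=35 ⌈22182/622⌉=36 ⌈22777/622⌉=37 ⌈23372/622⌉=38
  n=40…49: ⌈23967/622⌉=39 ⌈24562/622⌉=40 ⌈25157/622⌉=41 ⌈25752/622⌉=42 ⌈26347/622⌉=43 ⌈26942/622⌉=44 ⌈27537/622⌉=45 ⌈28132/622⌉=46 ⌈28727/622⌉=47 ⌈29322/622⌉=48
  n=50…59: ⌈29917/622⌉=49 ⌈30512/622⌉=50 ⌈31107/622⌉=51 ⌈31702/622⌉=51 ⌈32297/622⌉=52 ⌈32892/622⌉=53 ⌈33487/622⌉=54 ⌈34082/622⌉=55 ⌈34677/622⌉=56 ⌈35272/622⌉=57
  n=60…66: ⌈35867/622⌉=58 ⌈36462/622⌉=59 ⌈37057/622⌉=60 ⌈37652/622⌉=61 ⌈38247/622⌉=62 ⌈38842/622⌉=63 ⌈39437/622⌉=64
s_n = t_(n+1) − t_n for n = 0 … 65 gives
prefix = 111111011111111111111111111110111111111111111111111101111111111111
slide a length-6 window over [0..5] … [60..65] (61 windows); first occurrence of each distinct factor:
  [  0..  5] 111111
  [  1..  6] 111110
  [  2..  7] 111101
  [  3..  8] 111011
  [  4..  9] 110111
  [  5.. 10] 101111
  [  6.. 11] 011111
  (the other 54 windows repeat one of these)
distinct factors: {011111, 101111, 110111, 111011, 111101, 111110, 111111}
count = 7  (Sturmian bound for length 6 is 7)


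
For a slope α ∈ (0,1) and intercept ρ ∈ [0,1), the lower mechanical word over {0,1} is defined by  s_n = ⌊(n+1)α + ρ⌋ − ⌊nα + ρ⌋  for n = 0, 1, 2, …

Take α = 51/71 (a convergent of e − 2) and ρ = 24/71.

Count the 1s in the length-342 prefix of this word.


246

#1s = Σ_{n=0}^{341} s_n = Σ_{n=0}^{341} (⌊(n+1)α+ρ⌋ − ⌊nα+ρ⌋)
the sum telescopes: every ⌊nα+ρ⌋ with 0 < n < 342 appears once with + and once with −, leaving ⌊342α+ρ⌋ − ⌊0·α+ρ⌋
342α + ρ = (342·51 + 24) / 71 = 17466/71
ρ = 24/71
⌊17466/71⌋ = 246,  ⌊24/71⌋ = 0
#1s = 246 − 0 = 246


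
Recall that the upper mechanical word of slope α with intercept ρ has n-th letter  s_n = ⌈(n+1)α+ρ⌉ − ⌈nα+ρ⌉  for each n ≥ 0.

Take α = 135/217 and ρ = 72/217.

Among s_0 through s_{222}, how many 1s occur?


#1s = Σ_{n=0}^{222} s_n = Σ_{n=0}^{222} (⌈(n+1)α+ρ⌉ − ⌈nα+ρ⌉)
the sum telescopes: every ⌈nα+ρ⌉ with 0 < n < 223 appears once with + and once with −, leaving ⌈223α+ρ⌉ − ⌈0·α+ρ⌉
223α + ρ = (223·135 + 72) / 217 = 30177/217
ρ = 72/217
⌈30177/217⌉ = 140,  ⌈72/217⌉ = 1
#1s = 140 − 1 = 139

139


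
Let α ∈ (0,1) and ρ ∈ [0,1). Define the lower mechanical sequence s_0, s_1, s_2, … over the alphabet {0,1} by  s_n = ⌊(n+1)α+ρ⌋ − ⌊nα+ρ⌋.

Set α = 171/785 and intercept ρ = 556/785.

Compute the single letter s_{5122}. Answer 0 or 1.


0

(n+1)α + ρ = (5123·171 + 556) / 785 = 876589/785
nα + ρ     = (5122·171 + 556) / 785 = 876418/785
⌊876589/785⌋ = 1116,  ⌊876418/785⌋ = 1116
s_{5122} = 1116 − 1116 = 0


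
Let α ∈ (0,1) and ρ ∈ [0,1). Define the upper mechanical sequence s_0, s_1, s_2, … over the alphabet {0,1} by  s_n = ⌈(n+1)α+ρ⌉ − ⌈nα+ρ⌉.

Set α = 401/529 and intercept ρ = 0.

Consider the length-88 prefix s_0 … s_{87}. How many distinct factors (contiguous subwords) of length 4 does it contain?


5

t_n = ⌈(n·401)/529⌉ for n = 0 … 88:
  n=0…9: ⌈0/529⌉=0 ⌈401/529⌉=1 ⌈802/529⌉=2 ⌈1203/529⌉=3 ⌈1604/529⌉=4 ⌈2005/529⌉=4 ⌈2406/529⌉=5 ⌈2807/529⌉=6 ⌈3208/529⌉=7 ⌈3609/529⌉=7
  n=10…19: ⌈4010/529⌉=8 ⌈4411/529⌉=9 ⌈4812/529⌉=10 ⌈5213/529⌉=10 ⌈5614/529⌉=11 ⌈6015/529⌉=12 ⌈6416/529⌉=13 ⌈6817/529⌉=13 ⌈7218/529⌉=14 ⌈7619/529⌉=15
  n=20…29: ⌈8020/529⌉=16 ⌈8421/529⌉=16 ⌈8822/529⌉=17 ⌈9223/529⌉=18 ⌈9624/529⌉=19 ⌈10025/529⌉=19 ⌈10426/529⌉=20 ⌈10827/529⌉=21 ⌈11228/529⌉=22 ⌈11629/529⌉=22
  n=30…39: ⌈12030/529⌉=23 ⌈12431/529⌉=24 ⌈12832/529⌉=25 ⌈13233/529⌉=26 ⌈13634/529⌉=26 ⌈14035/529⌉=27 ⌈14436/529⌉=28 ⌈14837/529⌉=29 ⌈15238/529⌉=29 ⌈15639/529⌉=30
  n=40…49: ⌈16040/529⌉=31 ⌈16441/529⌉=32 ⌈16842/529⌉=32 ⌈17243/529⌉=33 ⌈17644/529⌉=34 ⌈18045/529⌉=35 ⌈18446/529⌉=35 ⌈18847/529⌉=36 ⌈19248/529⌉=37 ⌈19649/529⌉=38
  n=50…59: ⌈20050/529⌉=38 ⌈20451/529⌉=39 ⌈20852/529⌉=40 ⌈21253/529⌉=41 ⌈21654/529⌉=41 ⌈22055/529⌉=42 ⌈22456/529⌉=43 ⌈22857/529⌉=44 ⌈23258/529⌉=44 ⌈23659/529⌉=45
  n=60…69: ⌈24060/529⌉=46 ⌈24461/529⌉=47 ⌈24862/529⌉=47 ⌈25263/529⌉=48 ⌈25664/529⌉=49 ⌈26065/529⌉=50 ⌈26466/529⌉=51 ⌈26867/529⌉=51 ⌈27268/529⌉=52 ⌈27669/529⌉=53
  n=70…79: ⌈28070/529⌉=54 ⌈28471/529⌉=54 ⌈28872/529⌉=55 ⌈29273/529⌉=56 ⌈29674/529⌉=57 ⌈30075/529⌉=57 ⌈30476/529⌉=58 ⌈30877/529⌉=59 ⌈31278/529⌉=60 ⌈31679/529⌉=60
  n=80…88: ⌈32080/529⌉=61 ⌈32481/529⌉=62 ⌈32882/529⌉=63 ⌈33283/529⌉=63 ⌈33684/529⌉=64 ⌈34085/529⌉=65 ⌈34486/529⌉=66 ⌈34887/529⌉=66 ⌈35288/529⌉=67
s_n = t_(n+1) − t_n for n = 0 … 87 gives
prefix = 1111011101110111011101110111011110111011101110111011101110111011110111011101110111011101
slide a length-4 window over [0..3] … [84..87] (85 windows); first occurrence of each distinct factor:
  [  0..  3] 1111
  [  1..  4] 1110
  [  2..  5] 1101
  [  3..  6] 1011
  [  4..  7] 0111
  (the other 80 windows repeat one of these)
distinct factors: {0111, 1011, 1101, 1110, 1111}
count = 5  (Sturmian bound for length 4 is 5)


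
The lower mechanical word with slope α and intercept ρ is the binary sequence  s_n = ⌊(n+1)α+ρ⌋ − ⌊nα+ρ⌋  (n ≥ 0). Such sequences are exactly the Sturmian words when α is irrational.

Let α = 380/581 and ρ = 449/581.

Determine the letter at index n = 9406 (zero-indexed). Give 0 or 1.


(n+1)α + ρ = (9407·380 + 449) / 581 = 3575109/581
nα + ρ     = (9406·380 + 449) / 581 = 3574729/581
⌊3575109/581⌋ = 6153,  ⌊3574729/581⌋ = 6152
s_{9406} = 6153 − 6152 = 1

1


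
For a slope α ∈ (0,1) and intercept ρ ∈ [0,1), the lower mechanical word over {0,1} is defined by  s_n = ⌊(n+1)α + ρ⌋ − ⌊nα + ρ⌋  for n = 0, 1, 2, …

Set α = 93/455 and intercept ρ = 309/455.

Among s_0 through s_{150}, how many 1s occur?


31

#1s = Σ_{n=0}^{150} s_n = Σ_{n=0}^{150} (⌊(n+1)α+ρ⌋ − ⌊nα+ρ⌋)
the sum telescopes: every ⌊nα+ρ⌋ with 0 < n < 151 appears once with + and once with −, leaving ⌊151α+ρ⌋ − ⌊0·α+ρ⌋
151α + ρ = (151·93 + 309) / 455 = 14352/455
ρ = 309/455
⌊14352/455⌋ = 31,  ⌊309/455⌋ = 0
#1s = 31 − 0 = 31


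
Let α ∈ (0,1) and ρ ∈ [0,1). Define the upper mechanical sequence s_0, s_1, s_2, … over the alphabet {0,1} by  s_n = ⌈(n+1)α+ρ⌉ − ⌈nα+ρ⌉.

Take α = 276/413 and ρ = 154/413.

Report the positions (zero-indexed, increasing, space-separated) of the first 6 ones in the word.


0 2 3 5 6 8

n=0: ⌈430/413⌉−⌈154/413⌉ = 2−1 = 1  ← one
n=1: ⌈706/413⌉−⌈430/413⌉ = 2−2 = 0
n=2: ⌈982/413⌉−⌈706/413⌉ = 3−2 = 1  ← one
n=3: ⌈1258/413⌉−⌈982/413⌉ = 4−3 = 1  ← one
n=4: ⌈1534/413⌉−⌈1258/413⌉ = 4−4 = 0
n=5: ⌈1810/413⌉−⌈1534/413⌉ = 5−4 = 1  ← one
n=6: ⌈2086/413⌉−⌈1810/413⌉ = 6−5 = 1  ← one
n=7: ⌈2362/413⌉−⌈2086/413⌉ = 6−6 = 0
n=8: ⌈2638/413⌉−⌈2362/413⌉ = 7−6 = 1  ← one
positions of the first 6 ones: 0 2 3 5 6 8


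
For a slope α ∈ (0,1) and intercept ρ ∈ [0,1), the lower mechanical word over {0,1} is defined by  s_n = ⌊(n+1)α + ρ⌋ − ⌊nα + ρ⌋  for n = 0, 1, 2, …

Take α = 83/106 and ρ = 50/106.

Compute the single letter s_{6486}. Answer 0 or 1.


(n+1)α + ρ = (6487·83 + 50) / 106 = 538471/106
nα + ρ     = (6486·83 + 50) / 106 = 538388/106
⌊538471/106⌋ = 5079,  ⌊538388/106⌋ = 5079
s_{6486} = 5079 − 5079 = 0

0


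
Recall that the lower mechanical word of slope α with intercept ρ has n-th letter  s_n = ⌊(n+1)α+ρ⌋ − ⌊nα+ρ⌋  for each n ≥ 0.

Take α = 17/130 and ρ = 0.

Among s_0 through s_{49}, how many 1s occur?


6

#1s = Σ_{n=0}^{49} s_n = Σ_{n=0}^{49} (⌊(n+1)α+ρ⌋ − ⌊nα+ρ⌋)
the sum telescopes: every ⌊nα+ρ⌋ with 0 < n < 50 appears once with + and once with −, leaving ⌊50α+ρ⌋ − ⌊0·α+ρ⌋
50α + ρ = (50·17) / 130 = 850/130
ρ = 0/130
⌊850/130⌋ = 6,  ⌊0/130⌋ = 0
#1s = 6 − 0 = 6


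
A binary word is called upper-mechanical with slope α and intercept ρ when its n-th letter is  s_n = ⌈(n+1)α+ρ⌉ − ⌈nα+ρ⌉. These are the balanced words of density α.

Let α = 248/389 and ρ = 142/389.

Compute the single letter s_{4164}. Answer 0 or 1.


(n+1)α + ρ = (4165·248 + 142) / 389 = 1033062/389
nα + ρ     = (4164·248 + 142) / 389 = 1032814/389
⌈1033062/389⌉ = 2656,  ⌈1032814/389⌉ = 2656
s_{4164} = 2656 − 2656 = 0

0


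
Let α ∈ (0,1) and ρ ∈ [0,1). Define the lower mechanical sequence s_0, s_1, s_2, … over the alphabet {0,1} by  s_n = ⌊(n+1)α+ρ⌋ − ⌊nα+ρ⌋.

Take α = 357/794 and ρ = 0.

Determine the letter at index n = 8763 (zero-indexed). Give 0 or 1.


0

(n+1)α + ρ = (8764·357) / 794 = 3128748/794
nα + ρ     = (8763·357) / 794 = 3128391/794
⌊3128748/794⌋ = 3940,  ⌊3128391/794⌋ = 3940
s_{8763} = 3940 − 3940 = 0


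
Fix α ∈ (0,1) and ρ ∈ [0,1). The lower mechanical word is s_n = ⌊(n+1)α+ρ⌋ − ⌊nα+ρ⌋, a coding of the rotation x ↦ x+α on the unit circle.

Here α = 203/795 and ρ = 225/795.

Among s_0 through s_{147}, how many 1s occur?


#1s = Σ_{n=0}^{147} s_n = Σ_{n=0}^{147} (⌊(n+1)α+ρ⌋ − ⌊nα+ρ⌋)
the sum telescopes: every ⌊nα+ρ⌋ with 0 < n < 148 appears once with + and once with −, leaving ⌊148α+ρ⌋ − ⌊0·α+ρ⌋
148α + ρ = (148·203 + 225) / 795 = 30269/795
ρ = 225/795
⌊30269/795⌋ = 38,  ⌊225/795⌋ = 0
#1s = 38 − 0 = 38

38


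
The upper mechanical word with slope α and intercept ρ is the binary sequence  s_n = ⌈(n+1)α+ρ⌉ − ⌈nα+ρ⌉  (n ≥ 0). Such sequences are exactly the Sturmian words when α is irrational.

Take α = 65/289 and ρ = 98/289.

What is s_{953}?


(n+1)α + ρ = (954·65 + 98) / 289 = 62108/289
nα + ρ     = (953·65 + 98) / 289 = 62043/289
⌈62108/289⌉ = 215,  ⌈62043/289⌉ = 215
s_{953} = 215 − 215 = 0

0


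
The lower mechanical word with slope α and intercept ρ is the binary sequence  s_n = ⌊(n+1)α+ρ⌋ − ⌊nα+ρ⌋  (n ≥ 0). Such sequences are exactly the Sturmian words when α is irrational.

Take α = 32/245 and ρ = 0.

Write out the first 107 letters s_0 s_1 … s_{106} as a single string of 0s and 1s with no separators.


00000001000000010000001000000010000000100000010000000100000001000000100000001000000010000001000000010000000

n=0: ⌊(1·32)/245⌋ − ⌊(0·32)/245⌋ = ⌊32/245⌋ − ⌊0/245⌋ = 0 − 0 = 0
n=1: ⌊(2·32)/245⌋ − ⌊(1·32)/245⌋ = ⌊64/245⌋ − ⌊32/245⌋ = 0 − 0 = 0
n=2: ⌊(3·32)/245⌋ − ⌊(2·32)/245⌋ = ⌊96/245⌋ − ⌊64/245⌋ = 0 − 0 = 0
n=3: ⌊(4·32)/245⌋ − ⌊(3·32)/245⌋ = ⌊128/245⌋ − ⌊96/245⌋ = 0 − 0 = 0
n=4: ⌊(5·32)/245⌋ − ⌊(4·32)/245⌋ = ⌊160/245⌋ − ⌊128/245⌋ = 0 − 0 = 0
n=5: ⌊(6·32)/245⌋ − ⌊(5·32)/245⌋ = ⌊192/245⌋ − ⌊160/245⌋ = 0 − 0 = 0
n=6: ⌊(7·32)/245⌋ − ⌊(6·32)/245⌋ = ⌊224/245⌋ − ⌊192/245⌋ = 0 − 0 = 0
n=7: ⌊(8·32)/245⌋ − ⌊(7·32)/245⌋ = ⌊256/245⌋ − ⌊224/245⌋ = 1 − 0 = 1
n=8: ⌊(9·32)/245⌋ − ⌊(8·32)/245⌋ = ⌊288/245⌋ − ⌊256/245⌋ = 1 − 1 = 0
n=9: ⌊(10·32)/245⌋ − ⌊(9·32)/245⌋ = ⌊320/245⌋ − ⌊288/245⌋ = 1 − 1 = 0
n=10: ⌊(11·32)/245⌋ − ⌊(10·32)/245⌋ = ⌊352/245⌋ − ⌊320/245⌋ = 1 − 1 = 0
n=11: ⌊(12·32)/245⌋ − ⌊(11·32)/245⌋ = ⌊384/245⌋ − ⌊352/245⌋ = 1 − 1 = 0
n=12: ⌊(13·32)/245⌋ − ⌊(12·32)/245⌋ = ⌊416/245⌋ − ⌊384/245⌋ = 1 − 1 = 0
n=13: ⌊(14·32)/245⌋ − ⌊(13·32)/245⌋ = ⌊448/245⌋ − ⌊416/245⌋ = 1 − 1 = 0
n=14: ⌊(15·32)/245⌋ − ⌊(14·32)/245⌋ = ⌊480/245⌋ − ⌊448/245⌋ = 1 − 1 = 0
n=15: ⌊(16·32)/245⌋ − ⌊(15·32)/245⌋ = ⌊512/245⌋ − ⌊480/245⌋ = 2 − 1 = 1
n=16: ⌊(17·32)/245⌋ − ⌊(16·32)/245⌋ = ⌊544/245⌋ − ⌊512/245⌋ = 2 − 2 = 0
n=17: ⌊(18·32)/245⌋ − ⌊(17·32)/245⌋ = ⌊576/245⌋ − ⌊544/245⌋ = 2 − 2 = 0
n=18: ⌊(19·32)/245⌋ − ⌊(18·32)/245⌋ = ⌊608/245⌋ − ⌊576/245⌋ = 2 − 2 = 0
n=19: ⌊(20·32)/245⌋ − ⌊(19·32)/245⌋ = ⌊640/245⌋ − ⌊608/245⌋ = 2 − 2 = 0
n=20: ⌊(21·32)/245⌋ − ⌊(20·32)/245⌋ = ⌊672/245⌋ − ⌊640/245⌋ = 2 − 2 = 0
n=21: ⌊(22·32)/245⌋ − ⌊(21·32)/245⌋ = ⌊704/245⌋ − ⌊672/245⌋ = 2 − 2 = 0
n=22: ⌊(23·32)/245⌋ − ⌊(22·32)/245⌋ = ⌊736/245⌋ − ⌊704/245⌋ = 3 − 2 = 1
n=23: ⌊(24·32)/245⌋ − ⌊(23·32)/245⌋ = ⌊768/245⌋ − ⌊736/245⌋ = 3 − 3 = 0
n=24: ⌊(25·32)/245⌋ − ⌊(24·32)/245⌋ = ⌊800/245⌋ − ⌊768/245⌋ = 3 − 3 = 0
n=25: ⌊(26·32)/245⌋ − ⌊(25·32)/245⌋ = ⌊832/245⌋ − ⌊800/245⌋ = 3 − 3 = 0
n=26: ⌊(27·32)/245⌋ − ⌊(26·32)/245⌋ = ⌊864/245⌋ − ⌊832/245⌋ = 3 − 3 = 0
n=27: ⌊(28·32)/245⌋ − ⌊(27·32)/245⌋ = ⌊896/245⌋ − ⌊864/245⌋ = 3 − 3 = 0
n=28: ⌊(29·32)/245⌋ − ⌊(28·32)/245⌋ = ⌊928/245⌋ − ⌊896/245⌋ = 3 − 3 = 0
n=29: ⌊(30·32)/245⌋ − ⌊(29·32)/245⌋ = ⌊960/245⌋ − ⌊928/245⌋ = 3 − 3 = 0
n=30: ⌊(31·32)/245⌋ − ⌊(30·32)/245⌋ = ⌊992/245⌋ − ⌊960/245⌋ = 4 − 3 = 1
n=31: ⌊(32·32)/245⌋ − ⌊(31·32)/245⌋ = ⌊1024/245⌋ − ⌊992/245⌋ = 4 − 4 = 0
n=32: ⌊(33·32)/245⌋ − ⌊(32·32)/245⌋ = ⌊1056/245⌋ − ⌊1024/245⌋ = 4 − 4 = 0
n=33: ⌊(34·32)/245⌋ − ⌊(33·32)/245⌋ = ⌊1088/245⌋ − ⌊1056/245⌋ = 4 − 4 = 0
n=34: ⌊(35·32)/245⌋ − ⌊(34·32)/245⌋ = ⌊1120/245⌋ − ⌊1088/245⌋ = 4 − 4 = 0
n=35: ⌊(36·32)/245⌋ − ⌊(35·32)/245⌋ = ⌊1152/245⌋ − ⌊1120/245⌋ = 4 − 4 = 0
n=36: ⌊(37·32)/245⌋ − ⌊(36·32)/245⌋ = ⌊1184/245⌋ − ⌊1152/245⌋ = 4 − 4 = 0
n=37: ⌊(38·32)/245⌋ − ⌊(37·32)/245⌋ = ⌊1216/245⌋ − ⌊1184/245⌋ = 4 − 4 = 0
n=38: ⌊(39·32)/245⌋ − ⌊(38·32)/245⌋ = ⌊1248/245⌋ − ⌊1216/245⌋ = 5 − 4 = 1
n=39: ⌊(40·32)/245⌋ − ⌊(39·32)/245⌋ = ⌊1280/245⌋ − ⌊1248/245⌋ = 5 − 5 = 0
n=40: ⌊(41·32)/245⌋ − ⌊(40·32)/245⌋ = ⌊1312/245⌋ − ⌊1280/245⌋ = 5 − 5 = 0
n=41: ⌊(42·32)/245⌋ − ⌊(41·32)/245⌋ = ⌊1344/245⌋ − ⌊1312/245⌋ = 5 − 5 = 0
n=42: ⌊(43·32)/245⌋ − ⌊(42·32)/245⌋ = ⌊1376/245⌋ − ⌊1344/245⌋ = 5 − 5 = 0
n=43: ⌊(44·32)/245⌋ − ⌊(43·32)/245⌋ = ⌊1408/245⌋ − ⌊1376/245⌋ = 5 − 5 = 0
n=44: ⌊(45·32)/245⌋ − ⌊(44·32)/245⌋ = ⌊1440/245⌋ − ⌊1408/245⌋ = 5 − 5 = 0
n=45: ⌊(46·32)/245⌋ − ⌊(45·32)/245⌋ = ⌊1472/245⌋ − ⌊1440/245⌋ = 6 − 5 = 1
n=46: ⌊(47·32)/245⌋ − ⌊(46·32)/245⌋ = ⌊1504/245⌋ − ⌊1472/245⌋ = 6 − 6 = 0
n=47: ⌊(48·32)/245⌋ − ⌊(47·32)/245⌋ = ⌊1536/245⌋ − ⌊1504/245⌋ = 6 − 6 = 0
n=48: ⌊(49·32)/245⌋ − ⌊(48·32)/245⌋ = ⌊1568/245⌋ − ⌊1536/245⌋ = 6 − 6 = 0
n=49: ⌊(50·32)/245⌋ − ⌊(49·32)/245⌋ = ⌊1600/245⌋ − ⌊1568/245⌋ = 6 − 6 = 0
n=50: ⌊(51·32)/245⌋ − ⌊(50·32)/245⌋ = ⌊1632/245⌋ − ⌊1600/245⌋ = 6 − 6 = 0
n=51: ⌊(52·32)/245⌋ − ⌊(51·32)/245⌋ = ⌊1664/245⌋ − ⌊1632/245⌋ = 6 − 6 = 0
n=52: ⌊(53·32)/245⌋ − ⌊(52·32)/245⌋ = ⌊1696/245⌋ − ⌊1664/245⌋ = 6 − 6 = 0
n=53: ⌊(54·32)/245⌋ − ⌊(53·32)/245⌋ = ⌊1728/245⌋ − ⌊1696/245⌋ = 7 − 6 = 1
n=54: ⌊(55·32)/245⌋ − ⌊(54·32)/245⌋ = ⌊1760/245⌋ − ⌊1728/245⌋ = 7 − 7 = 0
n=55: ⌊(56·32)/245⌋ − ⌊(55·32)/245⌋ = ⌊1792/245⌋ − ⌊1760/245⌋ = 7 − 7 = 0
n=56: ⌊(57·32)/245⌋ − ⌊(56·32)/245⌋ = ⌊1824/245⌋ − ⌊1792/245⌋ = 7 − 7 = 0
n=57: ⌊(58·32)/245⌋ − ⌊(57·32)/245⌋ = ⌊1856/245⌋ − ⌊1824/245⌋ = 7 − 7 = 0
n=58: ⌊(59·32)/245⌋ − ⌊(58·32)/245⌋ = ⌊1888/245⌋ − ⌊1856/245⌋ = 7 − 7 = 0
n=59: ⌊(60·32)/245⌋ − ⌊(59·32)/245⌋ = ⌊1920/245⌋ − ⌊1888/245⌋ = 7 − 7 = 0
n=60: ⌊(61·32)/245⌋ − ⌊(60·32)/245⌋ = ⌊1952/245⌋ − ⌊1920/245⌋ = 7 − 7 = 0
n=61: ⌊(62·32)/245⌋ − ⌊(61·32)/245⌋ = ⌊1984/245⌋ − ⌊1952/245⌋ = 8 − 7 = 1
n=62: ⌊(63·32)/245⌋ − ⌊(62·32)/245⌋ = ⌊2016/245⌋ − ⌊1984/245⌋ = 8 − 8 = 0
n=63: ⌊(64·32)/245⌋ − ⌊(63·32)/245⌋ = ⌊2048/245⌋ − ⌊2016/245⌋ = 8 − 8 = 0
n=64: ⌊(65·32)/245⌋ − ⌊(64·32)/245⌋ = ⌊2080/245⌋ − ⌊2048/245⌋ = 8 − 8 = 0
n=65: ⌊(66·32)/245⌋ − ⌊(65·32)/245⌋ = ⌊2112/245⌋ − ⌊2080/245⌋ = 8 − 8 = 0
n=66: ⌊(67·32)/245⌋ − ⌊(66·32)/245⌋ = ⌊2144/245⌋ − ⌊2112/245⌋ = 8 − 8 = 0
n=67: ⌊(68·32)/245⌋ − ⌊(67·32)/245⌋ = ⌊2176/245⌋ − ⌊2144/245⌋ = 8 − 8 = 0
n=68: ⌊(69·32)/245⌋ − ⌊(68·32)/245⌋ = ⌊2208/245⌋ − ⌊2176/245⌋ = 9 − 8 = 1
n=69: ⌊(70·32)/245⌋ − ⌊(69·32)/245⌋ = ⌊2240/245⌋ − ⌊2208/245⌋ = 9 − 9 = 0
n=70: ⌊(71·32)/245⌋ − ⌊(70·32)/245⌋ = ⌊2272/245⌋ − ⌊2240/245⌋ = 9 − 9 = 0
n=71: ⌊(72·32)/245⌋ − ⌊(71·32)/245⌋ = ⌊2304/245⌋ − ⌊2272/245⌋ = 9 − 9 = 0
n=72: ⌊(73·32)/245⌋ − ⌊(72·32)/245⌋ = ⌊2336/245⌋ − ⌊2304/245⌋ = 9 − 9 = 0
n=73: ⌊(74·32)/245⌋ − ⌊(73·32)/245⌋ = ⌊2368/245⌋ − ⌊2336/245⌋ = 9 − 9 = 0
n=74: ⌊(75·32)/245⌋ − ⌊(74·32)/245⌋ = ⌊2400/245⌋ − ⌊2368/245⌋ = 9 − 9 = 0
n=75: ⌊(76·32)/245⌋ − ⌊(75·32)/245⌋ = ⌊2432/245⌋ − ⌊2400/245⌋ = 9 − 9 = 0
n=76: ⌊(77·32)/245⌋ − ⌊(76·32)/245⌋ = ⌊2464/245⌋ − ⌊2432/245⌋ = 10 − 9 = 1
n=77: ⌊(78·32)/245⌋ − ⌊(77·32)/245⌋ = ⌊2496/245⌋ − ⌊2464/245⌋ = 10 − 10 = 0
n=78: ⌊(79·32)/245⌋ − ⌊(78·32)/245⌋ = ⌊2528/245⌋ − ⌊2496/245⌋ = 10 − 10 = 0
n=79: ⌊(80·32)/245⌋ − ⌊(79·32)/245⌋ = ⌊2560/245⌋ − ⌊2528/245⌋ = 10 − 10 = 0
n=80: ⌊(81·32)/245⌋ − ⌊(80·32)/245⌋ = ⌊2592/245⌋ − ⌊2560/245⌋ = 10 − 10 = 0
n=81: ⌊(82·32)/245⌋ − ⌊(81·32)/245⌋ = ⌊2624/245⌋ − ⌊2592/245⌋ = 10 − 10 = 0
n=82: ⌊(83·32)/245⌋ − ⌊(82·32)/245⌋ = ⌊2656/245⌋ − ⌊2624/245⌋ = 10 − 10 = 0
n=83: ⌊(84·32)/245⌋ − ⌊(83·32)/245⌋ = ⌊2688/245⌋ − ⌊2656/245⌋ = 10 − 10 = 0
n=84: ⌊(85·32)/245⌋ − ⌊(84·32)/245⌋ = ⌊2720/245⌋ − ⌊2688/245⌋ = 11 − 10 = 1
n=85: ⌊(86·32)/245⌋ − ⌊(85·32)/245⌋ = ⌊2752/245⌋ − ⌊2720/245⌋ = 11 − 11 = 0
n=86: ⌊(87·32)/245⌋ − ⌊(86·32)/245⌋ = ⌊2784/245⌋ − ⌊2752/245⌋ = 11 − 11 = 0
n=87: ⌊(88·32)/245⌋ − ⌊(87·32)/245⌋ = ⌊2816/245⌋ − ⌊2784/245⌋ = 11 − 11 = 0
n=88: ⌊(89·32)/245⌋ − ⌊(88·32)/245⌋ = ⌊2848/245⌋ − ⌊2816/245⌋ = 11 − 11 = 0
n=89: ⌊(90·32)/245⌋ − ⌊(89·32)/245⌋ = ⌊2880/245⌋ − ⌊2848/245⌋ = 11 − 11 = 0
n=90: ⌊(91·32)/245⌋ − ⌊(90·32)/245⌋ = ⌊2912/245⌋ − ⌊2880/245⌋ = 11 − 11 = 0
n=91: ⌊(92·32)/245⌋ − ⌊(91·32)/245⌋ = ⌊2944/245⌋ − ⌊2912/245⌋ = 12 − 11 = 1
n=92: ⌊(93·32)/245⌋ − ⌊(92·32)/245⌋ = ⌊2976/245⌋ − ⌊2944/245⌋ = 12 − 12 = 0
n=93: ⌊(94·32)/245⌋ − ⌊(93·32)/245⌋ = ⌊3008/245⌋ − ⌊2976/245⌋ = 12 − 12 = 0
n=94: ⌊(95·32)/245⌋ − ⌊(94·32)/245⌋ = ⌊3040/245⌋ − ⌊3008/245⌋ = 12 − 12 = 0
n=95: ⌊(96·32)/245⌋ − ⌊(95·32)/245⌋ = ⌊3072/245⌋ − ⌊3040/245⌋ = 12 − 12 = 0
n=96: ⌊(97·32)/245⌋ − ⌊(96·32)/245⌋ = ⌊3104/245⌋ − ⌊3072/245⌋ = 12 − 12 = 0
n=97: ⌊(98·32)/245⌋ − ⌊(97·32)/245⌋ = ⌊3136/245⌋ − ⌊3104/245⌋ = 12 − 12 = 0
n=98: ⌊(99·32)/245⌋ − ⌊(98·32)/245⌋ = ⌊3168/245⌋ − ⌊3136/245⌋ = 12 − 12 = 0
n=99: ⌊(100·32)/245⌋ − ⌊(99·32)/245⌋ = ⌊3200/245⌋ − ⌊3168/245⌋ = 13 − 12 = 1
n=100: ⌊(101·32)/245⌋ − ⌊(100·32)/245⌋ = ⌊3232/245⌋ − ⌊3200/245⌋ = 13 − 13 = 0
n=101: ⌊(102·32)/245⌋ − ⌊(101·32)/245⌋ = ⌊3264/245⌋ − ⌊3232/245⌋ = 13 − 13 = 0
n=102: ⌊(103·32)/245⌋ − ⌊(102·32)/245⌋ = ⌊3296/245⌋ − ⌊3264/245⌋ = 13 − 13 = 0
n=103: ⌊(104·32)/245⌋ − ⌊(103·32)/245⌋ = ⌊3328/245⌋ − ⌊3296/245⌋ = 13 − 13 = 0
n=104: ⌊(105·32)/245⌋ − ⌊(104·32)/245⌋ = ⌊3360/245⌋ − ⌊3328/245⌋ = 13 − 13 = 0
n=105: ⌊(106·32)/245⌋ − ⌊(105·32)/245⌋ = ⌊3392/245⌋ − ⌊3360/245⌋ = 13 − 13 = 0
n=106: ⌊(107·32)/245⌋ − ⌊(106·32)/245⌋ = ⌊3424/245⌋ − ⌊3392/245⌋ = 13 − 13 = 0


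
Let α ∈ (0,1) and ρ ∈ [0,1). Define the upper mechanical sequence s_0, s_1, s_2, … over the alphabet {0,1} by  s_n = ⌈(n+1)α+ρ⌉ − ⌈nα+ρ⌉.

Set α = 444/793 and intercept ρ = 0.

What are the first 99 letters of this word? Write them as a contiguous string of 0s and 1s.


n=0: ⌈(1·444)/793⌉ − ⌈(0·444)/793⌉ = ⌈444/793⌉ − ⌈0/793⌉ = 1 − 0 = 1
n=1: ⌈(2·444)/793⌉ − ⌈(1·444)/793⌉ = ⌈888/793⌉ − ⌈444/793⌉ = 2 − 1 = 1
n=2: ⌈(3·444)/793⌉ − ⌈(2·444)/793⌉ = ⌈1332/793⌉ − ⌈888/793⌉ = 2 − 2 = 0
n=3: ⌈(4·444)/793⌉ − ⌈(3·444)/793⌉ = ⌈1776/793⌉ − ⌈1332/793⌉ = 3 − 2 = 1
n=4: ⌈(5·444)/793⌉ − ⌈(4·444)/793⌉ = ⌈2220/793⌉ − ⌈1776/793⌉ = 3 − 3 = 0
n=5: ⌈(6·444)/793⌉ − ⌈(5·444)/793⌉ = ⌈2664/793⌉ − ⌈2220/793⌉ = 4 − 3 = 1
n=6: ⌈(7·444)/793⌉ − ⌈(6·444)/793⌉ = ⌈3108/793⌉ − ⌈2664/793⌉ = 4 − 4 = 0
n=7: ⌈(8·444)/793⌉ − ⌈(7·444)/793⌉ = ⌈3552/793⌉ − ⌈3108/793⌉ = 5 − 4 = 1
n=8: ⌈(9·444)/793⌉ − ⌈(8·444)/793⌉ = ⌈3996/793⌉ − ⌈3552/793⌉ = 6 − 5 = 1
n=9: ⌈(10·444)/793⌉ − ⌈(9·444)/793⌉ = ⌈4440/793⌉ − ⌈3996/793⌉ = 6 − 6 = 0
n=10: ⌈(11·444)/793⌉ − ⌈(10·444)/793⌉ = ⌈4884/793⌉ − ⌈4440/793⌉ = 7 − 6 = 1
n=11: ⌈(12·444)/793⌉ − ⌈(11·444)/793⌉ = ⌈5328/793⌉ − ⌈4884/793⌉ = 7 − 7 = 0
n=12: ⌈(13·444)/793⌉ − ⌈(12·444)/793⌉ = ⌈5772/793⌉ − ⌈5328/793⌉ = 8 − 7 = 1
n=13: ⌈(14·444)/793⌉ − ⌈(13·444)/793⌉ = ⌈6216/793⌉ − ⌈5772/793⌉ = 8 − 8 = 0
n=14: ⌈(15·444)/793⌉ − ⌈(14·444)/793⌉ = ⌈6660/793⌉ − ⌈6216/793⌉ = 9 − 8 = 1
n=15: ⌈(16·444)/793⌉ − ⌈(15·444)/793⌉ = ⌈7104/793⌉ − ⌈6660/793⌉ = 9 − 9 = 0
n=16: ⌈(17·444)/793⌉ − ⌈(16·444)/793⌉ = ⌈7548/793⌉ − ⌈7104/793⌉ = 10 − 9 = 1
n=17: ⌈(18·444)/793⌉ − ⌈(17·444)/793⌉ = ⌈7992/793⌉ − ⌈7548/793⌉ = 11 − 10 = 1
n=18: ⌈(19·444)/793⌉ − ⌈(18·444)/793⌉ = ⌈8436/793⌉ − ⌈7992/793⌉ = 11 − 11 = 0
n=19: ⌈(20·444)/793⌉ − ⌈(19·444)/793⌉ = ⌈8880/793⌉ − ⌈8436/793⌉ = 12 − 11 = 1
n=20: ⌈(21·444)/793⌉ − ⌈(20·444)/793⌉ = ⌈9324/793⌉ − ⌈8880/793⌉ = 12 − 12 = 0
n=21: ⌈(22·444)/793⌉ − ⌈(21·444)/793⌉ = ⌈9768/793⌉ − ⌈9324/793⌉ = 13 − 12 = 1
n=22: ⌈(23·444)/793⌉ − ⌈(22·444)/793⌉ = ⌈10212/793⌉ − ⌈9768/793⌉ = 13 − 13 = 0
n=23: ⌈(24·444)/793⌉ − ⌈(23·444)/793⌉ = ⌈10656/793⌉ − ⌈10212/793⌉ = 14 − 13 = 1
n=24: ⌈(25·444)/793⌉ − ⌈(24·444)/793⌉ = ⌈11100/793⌉ − ⌈10656/793⌉ = 14 − 14 = 0
n=25: ⌈(26·444)/793⌉ − ⌈(25·444)/793⌉ = ⌈11544/793⌉ − ⌈11100/793⌉ = 15 − 14 = 1
n=26: ⌈(27·444)/793⌉ − ⌈(26·444)/793⌉ = ⌈11988/793⌉ − ⌈11544/793⌉ = 16 − 15 = 1
n=27: ⌈(28·444)/793⌉ − ⌈(27·444)/793⌉ = ⌈12432/793⌉ − ⌈11988/793⌉ = 16 − 16 = 0
n=28: ⌈(29·444)/793⌉ − ⌈(28·444)/793⌉ = ⌈12876/793⌉ − ⌈12432/793⌉ = 17 − 16 = 1
n=29: ⌈(30·444)/793⌉ − ⌈(29·444)/793⌉ = ⌈13320/793⌉ − ⌈12876/793⌉ = 17 − 17 = 0
n=30: ⌈(31·444)/793⌉ − ⌈(30·444)/793⌉ = ⌈13764/793⌉ − ⌈13320/793⌉ = 18 − 17 = 1
n=31: ⌈(32·444)/793⌉ − ⌈(31·444)/793⌉ = ⌈14208/793⌉ − ⌈13764/793⌉ = 18 − 18 = 0
n=32: ⌈(33·444)/793⌉ − ⌈(32·444)/793⌉ = ⌈14652/793⌉ − ⌈14208/793⌉ = 19 − 18 = 1
n=33: ⌈(34·444)/793⌉ − ⌈(33·444)/793⌉ = ⌈15096/793⌉ − ⌈14652/793⌉ = 20 − 19 = 1
n=34: ⌈(35·444)/793⌉ − ⌈(34·444)/793⌉ = ⌈15540/793⌉ − ⌈15096/793⌉ = 20 − 20 = 0
n=35: ⌈(36·444)/793⌉ − ⌈(35·444)/793⌉ = ⌈15984/793⌉ − ⌈15540/793⌉ = 21 − 20 = 1
n=36: ⌈(37·444)/793⌉ − ⌈(36·444)/793⌉ = ⌈16428/793⌉ − ⌈15984/793⌉ = 21 − 21 = 0
n=37: ⌈(38·444)/793⌉ − ⌈(37·444)/793⌉ = ⌈16872/793⌉ − ⌈16428/793⌉ = 22 − 21 = 1
n=38: ⌈(39·444)/793⌉ − ⌈(38·444)/793⌉ = ⌈17316/793⌉ − ⌈16872/793⌉ = 22 − 22 = 0
n=39: ⌈(40·444)/793⌉ − ⌈(39·444)/793⌉ = ⌈17760/793⌉ − ⌈17316/793⌉ = 23 − 22 = 1
n=40: ⌈(41·444)/793⌉ − ⌈(40·444)/793⌉ = ⌈18204/793⌉ − ⌈17760/793⌉ = 23 − 23 = 0
n=41: ⌈(42·444)/793⌉ − ⌈(41·444)/793⌉ = ⌈18648/793⌉ − ⌈18204/793⌉ = 24 − 23 = 1
n=42: ⌈(43·444)/793⌉ − ⌈(42·444)/793⌉ = ⌈19092/793⌉ − ⌈18648/793⌉ = 25 − 24 = 1
n=43: ⌈(44·444)/793⌉ − ⌈(43·444)/793⌉ = ⌈19536/793⌉ − ⌈19092/793⌉ = 25 − 25 = 0
n=44: ⌈(45·444)/793⌉ − ⌈(44·444)/793⌉ = ⌈19980/793⌉ − ⌈19536/793⌉ = 26 − 25 = 1
n=45: ⌈(46·444)/793⌉ − ⌈(45·444)/793⌉ = ⌈20424/793⌉ − ⌈19980/793⌉ = 26 − 26 = 0
n=46: ⌈(47·444)/793⌉ − ⌈(46·444)/793⌉ = ⌈20868/793⌉ − ⌈20424/793⌉ = 27 − 26 = 1
n=47: ⌈(48·444)/793⌉ − ⌈(47·444)/793⌉ = ⌈21312/793⌉ − ⌈20868/793⌉ = 27 − 27 = 0
n=48: ⌈(49·444)/793⌉ − ⌈(48·444)/793⌉ = ⌈21756/793⌉ − ⌈21312/793⌉ = 28 − 27 = 1
n=49: ⌈(50·444)/793⌉ − ⌈(49·444)/793⌉ = ⌈22200/793⌉ − ⌈21756/793⌉ = 28 − 28 = 0
n=50: ⌈(51·444)/793⌉ − ⌈(50·444)/793⌉ = ⌈22644/793⌉ − ⌈22200/793⌉ = 29 − 28 = 1
n=51: ⌈(52·444)/793⌉ − ⌈(51·444)/793⌉ = ⌈23088/793⌉ − ⌈22644/793⌉ = 30 − 29 = 1
n=52: ⌈(53·444)/793⌉ − ⌈(52·444)/793⌉ = ⌈23532/793⌉ − ⌈23088/793⌉ = 30 − 30 = 0
n=53: ⌈(54·444)/793⌉ − ⌈(53·444)/793⌉ = ⌈23976/793⌉ − ⌈23532/793⌉ = 31 − 30 = 1
n=54: ⌈(55·444)/793⌉ − ⌈(54·444)/793⌉ = ⌈24420/793⌉ − ⌈23976/793⌉ = 31 − 31 = 0
n=55: ⌈(56·444)/793⌉ − ⌈(55·444)/793⌉ = ⌈24864/793⌉ − ⌈24420/793⌉ = 32 − 31 = 1
n=56: ⌈(57·444)/793⌉ − ⌈(56·444)/793⌉ = ⌈25308/793⌉ − ⌈24864/793⌉ = 32 − 32 = 0
n=57: ⌈(58·444)/793⌉ − ⌈(57·444)/793⌉ = ⌈25752/793⌉ − ⌈25308/793⌉ = 33 − 32 = 1
n=58: ⌈(59·444)/793⌉ − ⌈(58·444)/793⌉ = ⌈26196/793⌉ − ⌈25752/793⌉ = 34 − 33 = 1
n=59: ⌈(60·444)/793⌉ − ⌈(59·444)/793⌉ = ⌈26640/793⌉ − ⌈26196/793⌉ = 34 − 34 = 0
n=60: ⌈(61·444)/793⌉ − ⌈(60·444)/793⌉ = ⌈27084/793⌉ − ⌈26640/793⌉ = 35 − 34 = 1
n=61: ⌈(62·444)/793⌉ − ⌈(61·444)/793⌉ = ⌈27528/793⌉ − ⌈27084/793⌉ = 35 − 35 = 0
n=62: ⌈(63·444)/793⌉ − ⌈(62·444)/793⌉ = ⌈27972/793⌉ − ⌈27528/793⌉ = 36 − 35 = 1
n=63: ⌈(64·444)/793⌉ − ⌈(63·444)/793⌉ = ⌈28416/793⌉ − ⌈27972/793⌉ = 36 − 36 = 0
n=64: ⌈(65·444)/793⌉ − ⌈(64·444)/793⌉ = ⌈28860/793⌉ − ⌈28416/793⌉ = 37 − 36 = 1
n=65: ⌈(66·444)/793⌉ − ⌈(65·444)/793⌉ = ⌈29304/793⌉ − ⌈28860/793⌉ = 37 − 37 = 0
n=66: ⌈(67·444)/793⌉ − ⌈(66·444)/793⌉ = ⌈29748/793⌉ − ⌈29304/793⌉ = 38 − 37 = 1
n=67: ⌈(68·444)/793⌉ − ⌈(67·444)/793⌉ = ⌈30192/793⌉ − ⌈29748/793⌉ = 39 − 38 = 1
n=68: ⌈(69·444)/793⌉ − ⌈(68·444)/793⌉ = ⌈30636/793⌉ − ⌈30192/793⌉ = 39 − 39 = 0
n=69: ⌈(70·444)/793⌉ − ⌈(69·444)/793⌉ = ⌈31080/793⌉ − ⌈30636/793⌉ = 40 − 39 = 1
n=70: ⌈(71·444)/793⌉ − ⌈(70·444)/793⌉ = ⌈31524/793⌉ − ⌈31080/793⌉ = 40 − 40 = 0
n=71: ⌈(72·444)/793⌉ − ⌈(71·444)/793⌉ = ⌈31968/793⌉ − ⌈31524/793⌉ = 41 − 40 = 1
n=72: ⌈(73·444)/793⌉ − ⌈(72·444)/793⌉ = ⌈32412/793⌉ − ⌈31968/793⌉ = 41 − 41 = 0
n=73: ⌈(74·444)/793⌉ − ⌈(73·444)/793⌉ = ⌈32856/793⌉ − ⌈32412/793⌉ = 42 − 41 = 1
n=74: ⌈(75·444)/793⌉ − ⌈(74·444)/793⌉ = ⌈33300/793⌉ − ⌈32856/793⌉ = 42 − 42 = 0
n=75: ⌈(76·444)/793⌉ − ⌈(75·444)/793⌉ = ⌈33744/793⌉ − ⌈33300/793⌉ = 43 − 42 = 1
n=76: ⌈(77·444)/793⌉ − ⌈(76·444)/793⌉ = ⌈34188/793⌉ − ⌈33744/793⌉ = 44 − 43 = 1
n=77: ⌈(78·444)/793⌉ − ⌈(77·444)/793⌉ = ⌈34632/793⌉ − ⌈34188/793⌉ = 44 − 44 = 0
n=78: ⌈(79·444)/793⌉ − ⌈(78·444)/793⌉ = ⌈35076/793⌉ − ⌈34632/793⌉ = 45 − 44 = 1
n=79: ⌈(80·444)/793⌉ − ⌈(79·444)/793⌉ = ⌈35520/793⌉ − ⌈35076/793⌉ = 45 − 45 = 0
n=80: ⌈(81·444)/793⌉ − ⌈(80·444)/793⌉ = ⌈35964/793⌉ − ⌈35520/793⌉ = 46 − 45 = 1
n=81: ⌈(82·444)/793⌉ − ⌈(81·444)/793⌉ = ⌈36408/793⌉ − ⌈35964/793⌉ = 46 − 46 = 0
n=82: ⌈(83·444)/793⌉ − ⌈(82·444)/793⌉ = ⌈36852/793⌉ − ⌈36408/793⌉ = 47 − 46 = 1
n=83: ⌈(84·444)/793⌉ − ⌈(83·444)/793⌉ = ⌈37296/793⌉ − ⌈36852/793⌉ = 48 − 47 = 1
n=84: ⌈(85·444)/793⌉ − ⌈(84·444)/793⌉ = ⌈37740/793⌉ − ⌈37296/793⌉ = 48 − 48 = 0
n=85: ⌈(86·444)/793⌉ − ⌈(85·444)/793⌉ = ⌈38184/793⌉ − ⌈37740/793⌉ = 49 − 48 = 1
n=86: ⌈(87·444)/793⌉ − ⌈(86·444)/793⌉ = ⌈38628/793⌉ − ⌈38184/793⌉ = 49 − 49 = 0
n=87: ⌈(88·444)/793⌉ − ⌈(87·444)/793⌉ = ⌈39072/793⌉ − ⌈38628/793⌉ = 50 − 49 = 1
n=88: ⌈(89·444)/793⌉ − ⌈(88·444)/793⌉ = ⌈39516/793⌉ − ⌈39072/793⌉ = 50 − 50 = 0
n=89: ⌈(90·444)/793⌉ − ⌈(89·444)/793⌉ = ⌈39960/793⌉ − ⌈39516/793⌉ = 51 − 50 = 1
n=90: ⌈(91·444)/793⌉ − ⌈(90·444)/793⌉ = ⌈40404/793⌉ − ⌈39960/793⌉ = 51 − 51 = 0
n=91: ⌈(92·444)/793⌉ − ⌈(91·444)/793⌉ = ⌈40848/793⌉ − ⌈40404/793⌉ = 52 − 51 = 1
n=92: ⌈(93·444)/793⌉ − ⌈(92·444)/793⌉ = ⌈41292/793⌉ − ⌈40848/793⌉ = 53 − 52 = 1
n=93: ⌈(94·444)/793⌉ − ⌈(93·444)/793⌉ = ⌈41736/793⌉ − ⌈41292/793⌉ = 53 − 53 = 0
n=94: ⌈(95·444)/793⌉ − ⌈(94·444)/793⌉ = ⌈42180/793⌉ − ⌈41736/793⌉ = 54 − 53 = 1
n=95: ⌈(96·444)/793⌉ − ⌈(95·444)/793⌉ = ⌈42624/793⌉ − ⌈42180/793⌉ = 54 − 54 = 0
n=96: ⌈(97·444)/793⌉ − ⌈(96·444)/793⌉ = ⌈43068/793⌉ − ⌈42624/793⌉ = 55 − 54 = 1
n=97: ⌈(98·444)/793⌉ − ⌈(97·444)/793⌉ = ⌈43512/793⌉ − ⌈43068/793⌉ = 55 − 55 = 0
n=98: ⌈(99·444)/793⌉ − ⌈(98·444)/793⌉ = ⌈43956/793⌉ − ⌈43512/793⌉ = 56 − 55 = 1

110101011010101011010101011010101101010101101010101101010110101010110101010110101011010101011010101
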